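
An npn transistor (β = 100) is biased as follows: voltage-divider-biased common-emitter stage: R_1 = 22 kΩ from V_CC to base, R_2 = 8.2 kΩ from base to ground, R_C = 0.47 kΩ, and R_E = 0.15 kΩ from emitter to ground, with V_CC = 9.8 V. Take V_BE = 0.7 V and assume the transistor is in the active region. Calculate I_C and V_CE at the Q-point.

I_C ≈ 9.3 mA, V_CE ≈ 4 V

Thevenize the base divider: V_Th = V_CC·R_2/(R_1+R_2) = 9.8×8.2/30.2 = 2.66 V, R_Th = R_1‖R_2 = 5.97 kΩ.
Base-emitter loop: V_Th = I_B·R_Th + V_BE + (β+1)I_B·R_E, so I_B = (2.66 − 0.7) / (5.97 + 101×0.15) = 0.0928 mA.
I_C = β·I_B = 100×0.0928 = 9.28 mA, and I_E = (β+1)I_B = 9.38 mA.
V_CE = V_CC − I_C·R_C − I_E·R_E = 9.8 − 9.28×0.47 − 9.38×0.15 = 4.03 V.
V_CE = 4.03 V > 0.2 V confirms active-region operation.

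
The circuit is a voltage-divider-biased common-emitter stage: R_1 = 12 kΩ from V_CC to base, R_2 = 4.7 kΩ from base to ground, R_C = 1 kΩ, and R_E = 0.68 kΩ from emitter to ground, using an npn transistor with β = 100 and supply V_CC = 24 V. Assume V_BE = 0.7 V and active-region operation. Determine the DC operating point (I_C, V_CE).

I_C ≈ 8.4 mA, V_CE ≈ 9.8 V

Thevenize the base divider: V_Th = V_CC·R_2/(R_1+R_2) = 24×4.7/16.7 = 6.75 V, R_Th = R_1‖R_2 = 3.38 kΩ.
Base-emitter loop: V_Th = I_B·R_Th + V_BE + (β+1)I_B·R_E, so I_B = (6.75 − 0.7) / (3.38 + 101×0.68) = 0.084 mA.
I_C = β·I_B = 100×0.084 = 8.4 mA, and I_E = (β+1)I_B = 8.49 mA.
V_CE = V_CC − I_C·R_C − I_E·R_E = 24 − 8.4×1 − 8.49×0.68 = 9.83 V.
V_CE = 9.83 V > 0.2 V confirms active-region operation.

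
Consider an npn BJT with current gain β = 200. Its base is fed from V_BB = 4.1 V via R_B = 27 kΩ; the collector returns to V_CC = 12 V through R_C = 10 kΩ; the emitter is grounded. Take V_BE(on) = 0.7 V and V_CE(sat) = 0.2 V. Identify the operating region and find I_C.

Assume active: I_B = (4.1 − 0.7)/27 = 0.126 mA, giving I_C = β·I_B = 25.2 mA.
But then V_CE = 12 − 25.2×10 = -240 V < V_CE(sat) = 0.2 V — impossible in the active region.
So the transistor is saturated. With V_CE = 0.2 V, I_C = (V_CC − 0.2)/R_C = 11.8/10 = 1.18 mA.
Check: β·I_B = 25.2 mA > I_C = 1.18 mA, confirming saturation.

saturation; I_C ≈ 1.2 mA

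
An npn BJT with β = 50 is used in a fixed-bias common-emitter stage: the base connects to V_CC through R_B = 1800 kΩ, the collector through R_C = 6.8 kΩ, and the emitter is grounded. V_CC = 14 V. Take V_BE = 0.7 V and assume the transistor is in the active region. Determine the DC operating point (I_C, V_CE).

Base loop: V_CC = I_B·R_B + V_BE, so I_B = (14 − 0.7)/1800 kΩ = 0.00739 mA.
In the active region I_C = β·I_B = 50 × 0.00739 = 0.369 mA.
Collector loop: V_CE = V_CC − I_C·R_C = 14 − 0.369×6.8 = 11.5 V.
Since V_CE = 11.5 V > V_CE(sat) ≈ 0.2 V, the transistor is in the active region as assumed.

I_C ≈ 0.37 mA, V_CE ≈ 11 V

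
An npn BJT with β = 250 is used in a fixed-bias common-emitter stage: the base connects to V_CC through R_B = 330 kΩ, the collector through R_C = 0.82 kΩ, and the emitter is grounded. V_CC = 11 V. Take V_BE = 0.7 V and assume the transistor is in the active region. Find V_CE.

Base loop: V_CC = I_B·R_B + V_BE, so I_B = (11 − 0.7)/330 kΩ = 0.0312 mA.
In the active region I_C = β·I_B = 250 × 0.0312 = 7.8 mA.
Collector loop: V_CE = V_CC − I_C·R_C = 11 − 7.8×0.82 = 4.6 V.
Since V_CE = 4.6 V > V_CE(sat) ≈ 0.2 V, the transistor is in the active region as assumed.

V_CE ≈ 4.6 V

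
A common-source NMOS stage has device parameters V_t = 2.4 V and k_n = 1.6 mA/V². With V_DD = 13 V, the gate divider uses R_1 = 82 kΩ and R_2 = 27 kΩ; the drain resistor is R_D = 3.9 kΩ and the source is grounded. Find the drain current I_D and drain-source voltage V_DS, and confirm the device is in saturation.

I_D ≈ 0.54 mA, V_DS ≈ 11 V

V_G = V_DD·R_2/(R_1+R_2) = 13×27/109 = 3.22 V. With the source grounded, V_GS = V_G = 3.22 V.
Assume saturation: I_D = (k_n/2)(V_GS − V_t)² = (1.6/2)×(3.22 − 2.4)² = 0.8×0.82² = 0.538 mA.
V_DS = V_DD − I_D·R_D = 13 − 0.538×3.9 = 10.9 V.
Saturation requires V_DS ≥ V_GS − V_t = 0.82 V; 10.9 ≥ 0.82 ✓.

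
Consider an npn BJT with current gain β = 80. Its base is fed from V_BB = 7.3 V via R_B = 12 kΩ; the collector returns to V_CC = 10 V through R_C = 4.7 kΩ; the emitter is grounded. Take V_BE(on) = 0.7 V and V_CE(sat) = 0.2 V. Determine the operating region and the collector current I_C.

saturation; I_C ≈ 2.1 mA

Assume active: I_B = (7.3 − 0.7)/12 = 0.55 mA, giving I_C = β·I_B = 44 mA.
But then V_CE = 10 − 44×4.7 = -197 V < V_CE(sat) = 0.2 V — impossible in the active region.
So the transistor is saturated. With V_CE = 0.2 V, I_C = (V_CC − 0.2)/R_C = 9.8/4.7 = 2.09 mA.
Check: β·I_B = 44 mA > I_C = 2.09 mA, confirming saturation.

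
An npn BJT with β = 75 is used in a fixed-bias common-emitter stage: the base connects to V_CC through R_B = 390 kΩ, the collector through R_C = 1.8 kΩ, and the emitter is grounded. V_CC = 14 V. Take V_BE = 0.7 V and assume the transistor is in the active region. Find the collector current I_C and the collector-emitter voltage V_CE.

Base loop: V_CC = I_B·R_B + V_BE, so I_B = (14 − 0.7)/390 kΩ = 0.0341 mA.
In the active region I_C = β·I_B = 75 × 0.0341 = 2.56 mA.
Collector loop: V_CE = V_CC − I_C·R_C = 14 − 2.56×1.8 = 9.4 V.
Since V_CE = 9.4 V > V_CE(sat) ≈ 0.2 V, the transistor is in the active region as assumed.

I_C ≈ 2.6 mA, V_CE ≈ 9.4 V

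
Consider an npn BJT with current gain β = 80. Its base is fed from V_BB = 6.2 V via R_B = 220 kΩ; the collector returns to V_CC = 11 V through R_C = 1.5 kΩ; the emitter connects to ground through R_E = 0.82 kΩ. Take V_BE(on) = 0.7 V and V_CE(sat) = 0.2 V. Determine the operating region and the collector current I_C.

active; I_C ≈ 1.5 mA

Assume active. Base-emitter loop: I_B = (V_BB − V_BE)/(R_B + (β+1)R_E) = (6.2 − 0.7)/(220 + 81×0.82) = 0.0192 mA.
I_C = β·I_B = 80×0.0192 = 1.54 mA.
V_CE = V_CC − I_C·R_C − I_E·R_E = 11 − 1.54×1.5 − 1.56×0.82 = 7.42 V > V_CE(sat), so the active-region assumption holds.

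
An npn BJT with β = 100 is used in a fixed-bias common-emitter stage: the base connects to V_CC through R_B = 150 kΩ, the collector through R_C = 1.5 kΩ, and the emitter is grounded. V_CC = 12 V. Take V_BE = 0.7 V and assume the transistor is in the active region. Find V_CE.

V_CE ≈ 0.7 V

Base loop: V_CC = I_B·R_B + V_BE, so I_B = (12 − 0.7)/150 kΩ = 0.0753 mA.
In the active region I_C = β·I_B = 100 × 0.0753 = 7.53 mA.
Collector loop: V_CE = V_CC − I_C·R_C = 12 − 7.53×1.5 = 0.7 V.
Since V_CE = 0.7 V > V_CE(sat) ≈ 0.2 V, the transistor is in the active region as assumed.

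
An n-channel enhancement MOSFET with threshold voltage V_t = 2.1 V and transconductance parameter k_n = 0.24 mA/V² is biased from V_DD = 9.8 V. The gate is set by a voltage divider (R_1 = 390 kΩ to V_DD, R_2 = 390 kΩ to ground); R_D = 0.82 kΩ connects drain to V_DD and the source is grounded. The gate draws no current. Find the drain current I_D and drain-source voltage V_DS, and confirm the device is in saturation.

V_G = V_DD·R_2/(R_1+R_2) = 9.8×390/780 = 4.9 V. With the source grounded, V_GS = V_G = 4.9 V.
Assume saturation: I_D = (k_n/2)(V_GS − V_t)² = (0.24/2)×(4.9 − 2.1)² = 0.12×2.8² = 0.941 mA.
V_DS = V_DD − I_D·R_D = 9.8 − 0.941×0.82 = 9.03 V.
Saturation requires V_DS ≥ V_GS − V_t = 2.8 V; 9.03 ≥ 2.8 ✓.

I_D ≈ 0.94 mA, V_DS ≈ 9 V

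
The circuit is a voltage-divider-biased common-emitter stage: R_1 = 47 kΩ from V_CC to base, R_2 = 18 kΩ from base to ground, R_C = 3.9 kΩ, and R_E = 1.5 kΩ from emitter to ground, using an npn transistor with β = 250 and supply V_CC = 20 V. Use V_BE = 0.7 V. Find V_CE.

Thevenize the base divider: V_Th = V_CC·R_2/(R_1+R_2) = 20×18/65 = 5.54 V, R_Th = R_1‖R_2 = 13 kΩ.
Base-emitter loop: V_Th = I_B·R_Th + V_BE + (β+1)I_B·R_E, so I_B = (5.54 − 0.7) / (13 + 251×1.5) = 0.0124 mA.
I_C = β·I_B = 250×0.0124 = 3.11 mA, and I_E = (β+1)I_B = 3.12 mA.
V_CE = V_CC − I_C·R_C − I_E·R_E = 20 − 3.11×3.9 − 3.12×1.5 = 3.21 V.
V_CE = 3.21 V > 0.2 V confirms active-region operation.

V_CE ≈ 3.2 V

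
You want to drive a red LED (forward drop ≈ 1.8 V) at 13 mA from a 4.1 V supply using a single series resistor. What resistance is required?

R ≈ 0.18 kΩ

The resistor drops V_S − V_D = 4.1 − 1.8 = 2.3 V at 13 mA.
R = 2.3 V / 13 mA = 0.177 kΩ.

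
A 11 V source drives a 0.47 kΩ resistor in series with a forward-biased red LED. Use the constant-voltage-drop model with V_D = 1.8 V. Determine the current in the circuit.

I ≈ 20 mA

KVL around the loop: 11 = V_D + I·R = 1.8 + I × 0.47 kΩ.
So I = (11 − 1.8) / 0.47 kΩ = 9.2 / 0.47 = 19.6 mA.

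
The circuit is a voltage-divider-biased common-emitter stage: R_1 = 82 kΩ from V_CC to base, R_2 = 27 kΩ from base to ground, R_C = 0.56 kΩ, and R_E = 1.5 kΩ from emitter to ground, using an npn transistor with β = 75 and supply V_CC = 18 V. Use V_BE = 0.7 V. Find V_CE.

V_CE ≈ 14 V

Thevenize the base divider: V_Th = V_CC·R_2/(R_1+R_2) = 18×27/109 = 4.46 V, R_Th = R_1‖R_2 = 20.3 kΩ.
Base-emitter loop: V_Th = I_B·R_Th + V_BE + (β+1)I_B·R_E, so I_B = (4.46 − 0.7) / (20.3 + 76×1.5) = 0.028 mA.
I_C = β·I_B = 75×0.028 = 2.1 mA, and I_E = (β+1)I_B = 2.13 mA.
V_CE = V_CC − I_C·R_C − I_E·R_E = 18 − 2.1×0.56 − 2.13×1.5 = 13.6 V.
V_CE = 13.6 V > 0.2 V confirms active-region operation.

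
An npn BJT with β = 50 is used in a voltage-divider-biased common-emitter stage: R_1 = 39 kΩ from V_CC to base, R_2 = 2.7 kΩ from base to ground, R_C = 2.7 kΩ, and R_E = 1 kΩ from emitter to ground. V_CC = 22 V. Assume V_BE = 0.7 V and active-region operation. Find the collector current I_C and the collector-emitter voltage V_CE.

Thevenize the base divider: V_Th = V_CC·R_2/(R_1+R_2) = 22×2.7/41.7 = 1.42 V, R_Th = R_1‖R_2 = 2.53 kΩ.
Base-emitter loop: V_Th = I_B·R_Th + V_BE + (β+1)I_B·R_E, so I_B = (1.42 − 0.7) / (2.53 + 51×1) = 0.0135 mA.
I_C = β·I_B = 50×0.0135 = 0.677 mA, and I_E = (β+1)I_B = 0.69 mA.
V_CE = V_CC − I_C·R_C − I_E·R_E = 22 − 0.677×2.7 − 0.69×1 = 19.5 V.
V_CE = 19.5 V > 0.2 V confirms active-region operation.

I_C ≈ 0.68 mA, V_CE ≈ 19 V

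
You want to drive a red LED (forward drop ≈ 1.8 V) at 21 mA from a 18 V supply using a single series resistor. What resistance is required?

R ≈ 0.77 kΩ

The resistor drops V_S − V_D = 18 − 1.8 = 16.2 V at 21 mA.
R = 16.2 V / 21 mA = 0.771 kΩ.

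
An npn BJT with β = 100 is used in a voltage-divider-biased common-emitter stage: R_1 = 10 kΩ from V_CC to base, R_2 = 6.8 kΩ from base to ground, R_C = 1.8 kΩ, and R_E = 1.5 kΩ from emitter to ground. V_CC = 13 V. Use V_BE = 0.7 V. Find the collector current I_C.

Thevenize the base divider: V_Th = V_CC·R_2/(R_1+R_2) = 13×6.8/16.8 = 5.26 V, R_Th = R_1‖R_2 = 4.05 kΩ.
Base-emitter loop: V_Th = I_B·R_Th + V_BE + (β+1)I_B·R_E, so I_B = (5.26 − 0.7) / (4.05 + 101×1.5) = 0.0293 mA.
I_C = β·I_B = 100×0.0293 = 2.93 mA, and I_E = (β+1)I_B = 2.96 mA.
V_CE = V_CC − I_C·R_C − I_E·R_E = 13 − 2.93×1.8 − 2.96×1.5 = 3.28 V.
V_CE = 3.28 V > 0.2 V confirms active-region operation.

I_C ≈ 2.9 mA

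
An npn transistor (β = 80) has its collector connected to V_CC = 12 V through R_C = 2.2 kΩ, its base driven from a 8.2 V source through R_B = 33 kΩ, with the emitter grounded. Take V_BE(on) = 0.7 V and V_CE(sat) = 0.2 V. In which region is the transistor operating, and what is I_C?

Assume active: I_B = (8.2 − 0.7)/33 = 0.227 mA, giving I_C = β·I_B = 18.2 mA.
But then V_CE = 12 − 18.2×2.2 = -28 V < V_CE(sat) = 0.2 V — impossible in the active region.
So the transistor is saturated. With V_CE = 0.2 V, I_C = (V_CC − 0.2)/R_C = 11.8/2.2 = 5.36 mA.
Check: β·I_B = 18.2 mA > I_C = 5.36 mA, confirming saturation.

saturation; I_C ≈ 5.4 mA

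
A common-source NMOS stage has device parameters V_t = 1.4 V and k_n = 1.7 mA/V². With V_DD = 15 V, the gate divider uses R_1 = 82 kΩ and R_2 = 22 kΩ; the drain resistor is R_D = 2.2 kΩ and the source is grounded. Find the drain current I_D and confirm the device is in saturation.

I_D ≈ 2.7 mA

V_G = V_DD·R_2/(R_1+R_2) = 15×22/104 = 3.17 V. With the source grounded, V_GS = V_G = 3.17 V.
Assume saturation: I_D = (k_n/2)(V_GS − V_t)² = (1.7/2)×(3.17 − 1.4)² = 0.85×1.77² = 2.67 mA.
V_DS = V_DD − I_D·R_D = 15 − 2.67×2.2 = 9.12 V.
Saturation requires V_DS ≥ V_GS − V_t = 1.77 V; 9.12 ≥ 1.77 ✓.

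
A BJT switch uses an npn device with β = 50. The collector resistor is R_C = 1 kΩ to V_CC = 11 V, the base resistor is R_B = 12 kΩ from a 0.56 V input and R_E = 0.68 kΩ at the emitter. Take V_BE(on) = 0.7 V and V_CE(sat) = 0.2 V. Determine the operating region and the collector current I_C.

cutoff; I_C ≈ 0

V_BB = 0.56 V ≤ V_BE(on) = 0.7 V, so the base-emitter junction is not forward biased.
The transistor is in cutoff: I_B = I_C = 0.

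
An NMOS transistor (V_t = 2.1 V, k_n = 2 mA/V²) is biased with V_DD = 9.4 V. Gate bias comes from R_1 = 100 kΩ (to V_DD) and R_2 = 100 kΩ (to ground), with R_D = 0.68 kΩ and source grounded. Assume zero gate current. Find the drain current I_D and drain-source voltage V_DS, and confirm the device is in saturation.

V_G = V_DD·R_2/(R_1+R_2) = 9.4×100/200 = 4.7 V. With the source grounded, V_GS = V_G = 4.7 V.
Assume saturation: I_D = (k_n/2)(V_GS − V_t)² = (2/2)×(4.7 − 2.1)² = 1×2.6² = 6.76 mA.
V_DS = V_DD − I_D·R_D = 9.4 − 6.76×0.68 = 4.8 V.
Saturation requires V_DS ≥ V_GS − V_t = 2.6 V; 4.8 ≥ 2.6 ✓.

I_D ≈ 6.8 mA, V_DS ≈ 4.8 V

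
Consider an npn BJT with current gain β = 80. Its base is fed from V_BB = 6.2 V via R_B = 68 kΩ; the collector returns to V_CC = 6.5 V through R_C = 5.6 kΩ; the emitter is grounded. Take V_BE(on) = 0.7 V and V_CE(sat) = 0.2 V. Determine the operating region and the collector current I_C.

Assume active: I_B = (6.2 − 0.7)/68 = 0.0809 mA, giving I_C = β·I_B = 6.47 mA.
But then V_CE = 6.5 − 6.47×5.6 = -29.7 V < V_CE(sat) = 0.2 V — impossible in the active region.
So the transistor is saturated. With V_CE = 0.2 V, I_C = (V_CC − 0.2)/R_C = 6.3/5.6 = 1.12 mA.
Check: β·I_B = 6.47 mA > I_C = 1.12 mA, confirming saturation.

saturation; I_C ≈ 1.1 mA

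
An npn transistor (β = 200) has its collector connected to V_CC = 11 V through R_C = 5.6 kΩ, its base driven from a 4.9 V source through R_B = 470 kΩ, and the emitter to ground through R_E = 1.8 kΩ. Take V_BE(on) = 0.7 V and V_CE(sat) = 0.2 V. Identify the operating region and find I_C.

active; I_C ≈ 1 mA

Assume active. Base-emitter loop: I_B = (V_BB − V_BE)/(R_B + (β+1)R_E) = (4.9 − 0.7)/(470 + 201×1.8) = 0.00505 mA.
I_C = β·I_B = 200×0.00505 = 1.01 mA.
V_CE = V_CC − I_C·R_C − I_E·R_E = 11 − 1.01×5.6 − 1.01×1.8 = 3.52 V > V_CE(sat), so the active-region assumption holds.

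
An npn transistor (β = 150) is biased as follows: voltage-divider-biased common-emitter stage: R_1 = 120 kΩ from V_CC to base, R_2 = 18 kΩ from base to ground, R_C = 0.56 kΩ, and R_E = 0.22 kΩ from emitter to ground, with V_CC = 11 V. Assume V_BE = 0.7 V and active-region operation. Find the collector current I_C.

Thevenize the base divider: V_Th = V_CC·R_2/(R_1+R_2) = 11×18/138 = 1.43 V, R_Th = R_1‖R_2 = 15.7 kΩ.
Base-emitter loop: V_Th = I_B·R_Th + V_BE + (β+1)I_B·R_E, so I_B = (1.43 − 0.7) / (15.7 + 151×0.22) = 0.015 mA.
I_C = β·I_B = 150×0.015 = 2.26 mA, and I_E = (β+1)I_B = 2.27 mA.
V_CE = V_CC − I_C·R_C − I_E·R_E = 11 − 2.26×0.56 − 2.27×0.22 = 9.24 V.
V_CE = 9.24 V > 0.2 V confirms active-region operation.

I_C ≈ 2.3 mA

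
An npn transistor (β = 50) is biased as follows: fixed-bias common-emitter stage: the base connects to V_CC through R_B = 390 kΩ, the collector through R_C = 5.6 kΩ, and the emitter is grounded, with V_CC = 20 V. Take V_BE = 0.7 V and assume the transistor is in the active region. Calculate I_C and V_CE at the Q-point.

I_C ≈ 2.5 mA, V_CE ≈ 6.1 V

Base loop: V_CC = I_B·R_B + V_BE, so I_B = (20 − 0.7)/390 kΩ = 0.0495 mA.
In the active region I_C = β·I_B = 50 × 0.0495 = 2.47 mA.
Collector loop: V_CE = V_CC − I_C·R_C = 20 − 2.47×5.6 = 6.14 V.
Since V_CE = 6.14 V > V_CE(sat) ≈ 0.2 V, the transistor is in the active region as assumed.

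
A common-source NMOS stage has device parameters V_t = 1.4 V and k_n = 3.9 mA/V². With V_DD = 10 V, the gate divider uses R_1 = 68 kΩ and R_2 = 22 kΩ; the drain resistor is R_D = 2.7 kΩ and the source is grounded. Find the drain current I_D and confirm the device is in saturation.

I_D ≈ 2.1 mA

V_G = V_DD·R_2/(R_1+R_2) = 10×22/90 = 2.44 V. With the source grounded, V_GS = V_G = 2.44 V.
Assume saturation: I_D = (k_n/2)(V_GS − V_t)² = (3.9/2)×(2.44 − 1.4)² = 1.95×1.04² = 2.13 mA.
V_DS = V_DD − I_D·R_D = 10 − 2.13×2.7 = 4.26 V.
Saturation requires V_DS ≥ V_GS − V_t = 1.04 V; 4.26 ≥ 1.04 ✓.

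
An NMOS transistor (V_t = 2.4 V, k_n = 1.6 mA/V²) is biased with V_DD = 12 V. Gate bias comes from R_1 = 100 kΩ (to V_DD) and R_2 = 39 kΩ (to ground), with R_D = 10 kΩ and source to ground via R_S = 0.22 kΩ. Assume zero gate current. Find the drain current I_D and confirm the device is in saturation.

V_G = V_DD·R_2/(R_1+R_2) = 12×39/139 = 3.37 V.
Assume saturation: I_D = (k_n/2)(V_GS − V_t)² with V_GS = V_G − I_D·R_S = 3.37 − 0.22·I_D.
Substituting gives 0.0387·I_D² − 1.34·I_D + 0.748 = 0, with roots I_D = 0.567 or 34 mA.
The root I_D = 34 mA gives V_GS = -4.12 V ≤ V_t, so take I_D = 0.567 mA.
Then V_GS = 3.24 V and V_DS = V_DD − I_D(R_D+R_S) = 12 − 0.567×10.2 = 6.2 V.
Saturation requires V_DS ≥ V_GS − V_t = 0.842 V; 6.2 ≥ 0.842 ✓.

I_D ≈ 0.57 mA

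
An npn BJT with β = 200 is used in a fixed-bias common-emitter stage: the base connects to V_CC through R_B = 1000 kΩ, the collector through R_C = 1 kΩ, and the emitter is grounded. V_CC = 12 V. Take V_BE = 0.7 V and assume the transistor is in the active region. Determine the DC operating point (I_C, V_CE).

I_C ≈ 2.3 mA, V_CE ≈ 9.7 V

Base loop: V_CC = I_B·R_B + V_BE, so I_B = (12 − 0.7)/1000 kΩ = 0.0113 mA.
In the active region I_C = β·I_B = 200 × 0.0113 = 2.26 mA.
Collector loop: V_CE = V_CC − I_C·R_C = 12 − 2.26×1 = 9.74 V.
Since V_CE = 9.74 V > V_CE(sat) ≈ 0.2 V, the transistor is in the active region as assumed.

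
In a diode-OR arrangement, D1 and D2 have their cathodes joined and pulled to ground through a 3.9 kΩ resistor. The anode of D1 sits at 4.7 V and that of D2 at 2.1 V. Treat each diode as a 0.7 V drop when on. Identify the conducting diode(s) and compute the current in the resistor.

Assume both conduct. Then node N would need to be at both 4.7−0.7 = 4 V and 2.1−0.7 = 1.4 V, which is impossible.
Assume only D1 conducts: V_N = 4.7 − 0.7 = 4 V, so I_R = 4/3.9 = 1.03 mA.
Check D2: its anode-to-cathode voltage is 2.1 − 4 = -1.9 V < 0.7 V, so it is off. The assumption is consistent.

Only D1 conducts; I_R ≈ 1 mA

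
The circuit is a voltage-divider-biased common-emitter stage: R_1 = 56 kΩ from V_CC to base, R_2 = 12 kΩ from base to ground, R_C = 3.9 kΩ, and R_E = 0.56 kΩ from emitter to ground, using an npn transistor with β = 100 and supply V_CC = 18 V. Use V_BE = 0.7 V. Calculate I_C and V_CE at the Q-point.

I_C ≈ 3.7 mA, V_CE ≈ 1.4 V

Thevenize the base divider: V_Th = V_CC·R_2/(R_1+R_2) = 18×12/68 = 3.18 V, R_Th = R_1‖R_2 = 9.88 kΩ.
Base-emitter loop: V_Th = I_B·R_Th + V_BE + (β+1)I_B·R_E, so I_B = (3.18 − 0.7) / (9.88 + 101×0.56) = 0.0373 mA.
I_C = β·I_B = 100×0.0373 = 3.73 mA, and I_E = (β+1)I_B = 3.76 mA.
V_CE = V_CC − I_C·R_C − I_E·R_E = 18 − 3.73×3.9 − 3.76×0.56 = 1.36 V.
V_CE = 1.36 V > 0.2 V confirms active-region operation.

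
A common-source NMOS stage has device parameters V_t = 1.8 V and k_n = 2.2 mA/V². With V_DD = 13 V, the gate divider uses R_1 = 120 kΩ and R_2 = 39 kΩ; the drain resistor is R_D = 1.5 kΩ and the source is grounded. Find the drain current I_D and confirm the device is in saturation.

V_G = V_DD·R_2/(R_1+R_2) = 13×39/159 = 3.19 V. With the source grounded, V_GS = V_G = 3.19 V.
Assume saturation: I_D = (k_n/2)(V_GS − V_t)² = (2.2/2)×(3.19 − 1.8)² = 1.1×1.39² = 2.12 mA.
V_DS = V_DD − I_D·R_D = 13 − 2.12×1.5 = 9.82 V.
Saturation requires V_DS ≥ V_GS − V_t = 1.39 V; 9.82 ≥ 1.39 ✓.

I_D ≈ 2.1 mA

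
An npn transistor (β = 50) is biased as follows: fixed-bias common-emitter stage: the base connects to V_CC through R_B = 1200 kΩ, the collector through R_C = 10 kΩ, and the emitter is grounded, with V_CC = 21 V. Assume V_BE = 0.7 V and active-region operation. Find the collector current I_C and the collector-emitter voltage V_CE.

I_C ≈ 0.85 mA, V_CE ≈ 13 V

Base loop: V_CC = I_B·R_B + V_BE, so I_B = (21 − 0.7)/1200 kΩ = 0.0169 mA.
In the active region I_C = β·I_B = 50 × 0.0169 = 0.846 mA.
Collector loop: V_CE = V_CC − I_C·R_C = 21 − 0.846×10 = 12.5 V.
Since V_CE = 12.5 V > V_CE(sat) ≈ 0.2 V, the transistor is in the active region as assumed.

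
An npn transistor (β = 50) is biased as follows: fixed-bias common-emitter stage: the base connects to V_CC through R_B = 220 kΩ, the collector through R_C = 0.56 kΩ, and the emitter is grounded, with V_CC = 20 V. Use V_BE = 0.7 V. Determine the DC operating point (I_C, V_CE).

Base loop: V_CC = I_B·R_B + V_BE, so I_B = (20 − 0.7)/220 kΩ = 0.0877 mA.
In the active region I_C = β·I_B = 50 × 0.0877 = 4.39 mA.
Collector loop: V_CE = V_CC − I_C·R_C = 20 − 4.39×0.56 = 17.5 V.
Since V_CE = 17.5 V > V_CE(sat) ≈ 0.2 V, the transistor is in the active region as assumed.

I_C ≈ 4.4 mA, V_CE ≈ 18 V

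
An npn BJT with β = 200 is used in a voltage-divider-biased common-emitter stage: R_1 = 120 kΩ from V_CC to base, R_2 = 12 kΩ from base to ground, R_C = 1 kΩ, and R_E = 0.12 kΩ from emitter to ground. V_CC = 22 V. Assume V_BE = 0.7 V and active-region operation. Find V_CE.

V_CE ≈ 14 V

Thevenize the base divider: V_Th = V_CC·R_2/(R_1+R_2) = 22×12/132 = 2 V, R_Th = R_1‖R_2 = 10.9 kΩ.
Base-emitter loop: V_Th = I_B·R_Th + V_BE + (β+1)I_B·R_E, so I_B = (2 − 0.7) / (10.9 + 201×0.12) = 0.0371 mA.
I_C = β·I_B = 200×0.0371 = 7.42 mA, and I_E = (β+1)I_B = 7.46 mA.
V_CE = V_CC − I_C·R_C − I_E·R_E = 22 − 7.42×1 − 7.46×0.12 = 13.7 V.
V_CE = 13.7 V > 0.2 V confirms active-region operation.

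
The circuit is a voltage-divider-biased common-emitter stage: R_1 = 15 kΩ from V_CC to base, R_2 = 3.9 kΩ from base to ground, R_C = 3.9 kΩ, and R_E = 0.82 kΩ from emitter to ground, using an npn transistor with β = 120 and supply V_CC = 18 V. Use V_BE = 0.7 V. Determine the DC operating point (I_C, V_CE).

Thevenize the base divider: V_Th = V_CC·R_2/(R_1+R_2) = 18×3.9/18.9 = 3.71 V, R_Th = R_1‖R_2 = 3.1 kΩ.
Base-emitter loop: V_Th = I_B·R_Th + V_BE + (β+1)I_B·R_E, so I_B = (3.71 − 0.7) / (3.1 + 121×0.82) = 0.0295 mA.
I_C = β·I_B = 120×0.0295 = 3.54 mA, and I_E = (β+1)I_B = 3.56 mA.
V_CE = V_CC − I_C·R_C − I_E·R_E = 18 − 3.54×3.9 − 3.56×0.82 = 1.29 V.
V_CE = 1.29 V > 0.2 V confirms active-region operation.

I_C ≈ 3.5 mA, V_CE ≈ 1.3 V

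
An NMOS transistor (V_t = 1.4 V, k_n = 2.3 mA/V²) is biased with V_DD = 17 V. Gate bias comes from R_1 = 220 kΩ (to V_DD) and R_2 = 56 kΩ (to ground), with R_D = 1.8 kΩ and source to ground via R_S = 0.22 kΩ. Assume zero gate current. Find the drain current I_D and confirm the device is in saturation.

V_G = V_DD·R_2/(R_1+R_2) = 17×56/276 = 3.45 V.
Assume saturation: I_D = (k_n/2)(V_GS − V_t)² with V_GS = V_G − I_D·R_S = 3.45 − 0.22·I_D.
Substituting gives 0.0557·I_D² − 2.04·I_D + 4.83 = 0, with roots I_D = 2.55 or 34 mA.
The root I_D = 34 mA gives V_GS = -4.04 V ≤ V_t, so take I_D = 2.55 mA.
Then V_GS = 2.89 V and V_DS = V_DD − I_D(R_D+R_S) = 17 − 2.55×2.02 = 11.9 V.
Saturation requires V_DS ≥ V_GS − V_t = 1.49 V; 11.9 ≥ 1.49 ✓.

I_D ≈ 2.5 mA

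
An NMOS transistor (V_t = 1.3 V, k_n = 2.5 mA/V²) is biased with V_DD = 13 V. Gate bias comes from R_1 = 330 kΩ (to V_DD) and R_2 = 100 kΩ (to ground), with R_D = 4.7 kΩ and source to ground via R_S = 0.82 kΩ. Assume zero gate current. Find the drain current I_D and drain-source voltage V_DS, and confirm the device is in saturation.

V_G = V_DD·R_2/(R_1+R_2) = 13×100/430 = 3.02 V.
Assume saturation: I_D = (k_n/2)(V_GS − V_t)² with V_GS = V_G − I_D·R_S = 3.02 − 0.82·I_D.
Substituting gives 0.84·I_D² − 4.53·I_D + 3.71 = 0, with roots I_D = 1.01 or 4.39 mA.
The root I_D = 4.39 mA gives V_GS = -0.573 V ≤ V_t, so take I_D = 1.01 mA.
Then V_GS = 2.2 V and V_DS = V_DD − I_D(R_D+R_S) = 13 − 1.01×5.52 = 7.44 V.
Saturation requires V_DS ≥ V_GS − V_t = 0.898 V; 7.44 ≥ 0.898 ✓.

I_D ≈ 1 mA, V_DS ≈ 7.4 V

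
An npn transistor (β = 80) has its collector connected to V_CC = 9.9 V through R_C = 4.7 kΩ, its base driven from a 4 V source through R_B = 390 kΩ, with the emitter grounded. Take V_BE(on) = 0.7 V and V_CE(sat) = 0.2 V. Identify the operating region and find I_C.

Assume active. Base-emitter loop: I_B = (V_BB − V_BE)/R_B = (4 − 0.7)/390 = 0.00846 mA.
I_C = β·I_B = 80×0.00846 = 0.677 mA.
V_CE = V_CC − I_C·R_C = 9.9 − 0.677×4.7 = 6.72 V > V_CE(sat), so the active-region assumption holds.

active; I_C ≈ 0.68 mA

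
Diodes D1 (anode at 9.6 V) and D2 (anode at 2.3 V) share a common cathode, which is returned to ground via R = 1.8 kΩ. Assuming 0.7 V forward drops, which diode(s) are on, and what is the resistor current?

Only D1 conducts; I_R ≈ 4.9 mA

Assume both conduct. Then node N would need to be at both 9.6−0.7 = 8.9 V and 2.3−0.7 = 1.6 V, which is impossible.
Assume only D1 conducts: V_N = 9.6 − 0.7 = 8.9 V, so I_R = 8.9/1.8 = 4.94 mA.
Check D2: its anode-to-cathode voltage is 2.3 − 8.9 = -6.6 V < 0.7 V, so it is off. The assumption is consistent.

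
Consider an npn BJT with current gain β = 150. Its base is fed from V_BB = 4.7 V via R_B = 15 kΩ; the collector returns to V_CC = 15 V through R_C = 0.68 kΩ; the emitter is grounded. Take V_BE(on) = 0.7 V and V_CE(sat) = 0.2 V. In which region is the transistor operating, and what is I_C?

Assume active: I_B = (4.7 − 0.7)/15 = 0.267 mA, giving I_C = β·I_B = 40 mA.
But then V_CE = 15 − 40×0.68 = -12.2 V < V_CE(sat) = 0.2 V — impossible in the active region.
So the transistor is saturated. With V_CE = 0.2 V, I_C = (V_CC − 0.2)/R_C = 14.8/0.68 = 21.8 mA.
Check: β·I_B = 40 mA > I_C = 21.8 mA, confirming saturation.

saturation; I_C ≈ 22 mA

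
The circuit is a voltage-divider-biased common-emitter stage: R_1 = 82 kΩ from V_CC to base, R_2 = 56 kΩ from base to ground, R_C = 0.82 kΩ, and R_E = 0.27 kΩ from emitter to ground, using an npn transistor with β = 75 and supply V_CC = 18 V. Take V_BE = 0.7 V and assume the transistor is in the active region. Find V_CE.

V_CE ≈ 7.9 V

Thevenize the base divider: V_Th = V_CC·R_2/(R_1+R_2) = 18×56/138 = 7.3 V, R_Th = R_1‖R_2 = 33.3 kΩ.
Base-emitter loop: V_Th = I_B·R_Th + V_BE + (β+1)I_B·R_E, so I_B = (7.3 − 0.7) / (33.3 + 76×0.27) = 0.123 mA.
I_C = β·I_B = 75×0.123 = 9.21 mA, and I_E = (β+1)I_B = 9.33 mA.
V_CE = V_CC − I_C·R_C − I_E·R_E = 18 − 9.21×0.82 − 9.33×0.27 = 7.93 V.
V_CE = 7.93 V > 0.2 V confirms active-region operation.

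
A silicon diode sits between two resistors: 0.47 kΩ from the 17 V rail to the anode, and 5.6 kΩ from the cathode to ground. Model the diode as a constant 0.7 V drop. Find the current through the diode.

The two resistors are in series with the diode, so KVL gives 17 = I·0.47 + 0.7 + I·5.6.
I = (17 − 0.7) / (0.47 + 5.6) kΩ = 16.3 / 6.07 = 2.69 mA.

I ≈ 2.7 mA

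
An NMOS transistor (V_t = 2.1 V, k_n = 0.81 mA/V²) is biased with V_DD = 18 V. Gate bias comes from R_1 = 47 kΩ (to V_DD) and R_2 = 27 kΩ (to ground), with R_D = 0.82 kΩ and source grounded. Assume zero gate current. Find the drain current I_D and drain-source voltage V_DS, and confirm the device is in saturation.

V_G = V_DD·R_2/(R_1+R_2) = 18×27/74 = 6.57 V. With the source grounded, V_GS = V_G = 6.57 V.
Assume saturation: I_D = (k_n/2)(V_GS − V_t)² = (0.81/2)×(6.57 − 2.1)² = 0.405×4.47² = 8.08 mA.
V_DS = V_DD − I_D·R_D = 18 − 8.08×0.82 = 11.4 V.
Saturation requires V_DS ≥ V_GS − V_t = 4.47 V; 11.4 ≥ 4.47 ✓.

I_D ≈ 8.1 mA, V_DS ≈ 11 V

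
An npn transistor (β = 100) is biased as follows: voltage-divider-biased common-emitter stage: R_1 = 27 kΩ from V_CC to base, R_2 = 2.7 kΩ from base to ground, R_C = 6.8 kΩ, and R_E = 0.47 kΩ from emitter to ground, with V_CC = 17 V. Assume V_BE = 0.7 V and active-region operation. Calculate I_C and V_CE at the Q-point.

I_C ≈ 1.7 mA, V_CE ≈ 4.7 V

Thevenize the base divider: V_Th = V_CC·R_2/(R_1+R_2) = 17×2.7/29.7 = 1.55 V, R_Th = R_1‖R_2 = 2.45 kΩ.
Base-emitter loop: V_Th = I_B·R_Th + V_BE + (β+1)I_B·R_E, so I_B = (1.55 − 0.7) / (2.45 + 101×0.47) = 0.0169 mA.
I_C = β·I_B = 100×0.0169 = 1.69 mA, and I_E = (β+1)I_B = 1.71 mA.
V_CE = V_CC − I_C·R_C − I_E·R_E = 17 − 1.69×6.8 − 1.71×0.47 = 4.68 V.
V_CE = 4.68 V > 0.2 V confirms active-region operation.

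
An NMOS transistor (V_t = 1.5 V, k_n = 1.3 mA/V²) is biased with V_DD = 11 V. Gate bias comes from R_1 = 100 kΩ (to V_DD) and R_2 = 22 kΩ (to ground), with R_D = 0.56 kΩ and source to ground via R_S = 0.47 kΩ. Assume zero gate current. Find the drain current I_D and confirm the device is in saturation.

I_D ≈ 0.12 mA

V_G = V_DD·R_2/(R_1+R_2) = 11×22/122 = 1.98 V.
Assume saturation: I_D = (k_n/2)(V_GS − V_t)² with V_GS = V_G − I_D·R_S = 1.98 − 0.47·I_D.
Substituting gives 0.144·I_D² − 1.3·I_D + 0.152 = 0, with roots I_D = 0.119 or 8.9 mA.
The root I_D = 8.9 mA gives V_GS = -2.2 V ≤ V_t, so take I_D = 0.119 mA.
Then V_GS = 1.93 V and V_DS = V_DD − I_D(R_D+R_S) = 11 − 0.119×1.03 = 10.9 V.
Saturation requires V_DS ≥ V_GS − V_t = 0.428 V; 10.9 ≥ 0.428 ✓.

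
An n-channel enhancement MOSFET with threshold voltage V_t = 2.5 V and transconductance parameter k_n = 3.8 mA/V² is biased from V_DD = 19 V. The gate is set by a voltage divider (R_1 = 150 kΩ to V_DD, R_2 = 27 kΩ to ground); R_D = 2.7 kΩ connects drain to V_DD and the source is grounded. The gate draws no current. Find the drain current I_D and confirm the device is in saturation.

I_D ≈ 0.3 mA

V_G = V_DD·R_2/(R_1+R_2) = 19×27/177 = 2.9 V. With the source grounded, V_GS = V_G = 2.9 V.
Assume saturation: I_D = (k_n/2)(V_GS − V_t)² = (3.8/2)×(2.9 − 2.5)² = 1.9×0.398² = 0.301 mA.
V_DS = V_DD − I_D·R_D = 19 − 0.301×2.7 = 18.2 V.
Saturation requires V_DS ≥ V_GS − V_t = 0.398 V; 18.2 ≥ 0.398 ✓.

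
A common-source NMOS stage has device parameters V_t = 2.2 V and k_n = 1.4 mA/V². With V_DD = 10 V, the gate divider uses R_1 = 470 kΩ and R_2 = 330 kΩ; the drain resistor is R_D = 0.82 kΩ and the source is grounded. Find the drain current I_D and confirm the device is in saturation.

V_G = V_DD·R_2/(R_1+R_2) = 10×330/800 = 4.12 V. With the source grounded, V_GS = V_G = 4.12 V.
Assume saturation: I_D = (k_n/2)(V_GS − V_t)² = (1.4/2)×(4.12 − 2.2)² = 0.7×1.92² = 2.59 mA.
V_DS = V_DD − I_D·R_D = 10 − 2.59×0.82 = 7.87 V.
Saturation requires V_DS ≥ V_GS − V_t = 1.92 V; 7.87 ≥ 1.92 ✓.

I_D ≈ 2.6 mA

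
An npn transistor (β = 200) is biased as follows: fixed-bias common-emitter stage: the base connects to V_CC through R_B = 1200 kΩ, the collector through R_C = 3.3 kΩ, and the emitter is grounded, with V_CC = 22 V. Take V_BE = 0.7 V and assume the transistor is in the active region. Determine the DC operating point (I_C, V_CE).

Base loop: V_CC = I_B·R_B + V_BE, so I_B = (22 − 0.7)/1200 kΩ = 0.0178 mA.
In the active region I_C = β·I_B = 200 × 0.0178 = 3.55 mA.
Collector loop: V_CE = V_CC − I_C·R_C = 22 − 3.55×3.3 = 10.3 V.
Since V_CE = 10.3 V > V_CE(sat) ≈ 0.2 V, the transistor is in the active region as assumed.

I_C ≈ 3.6 mA, V_CE ≈ 10 V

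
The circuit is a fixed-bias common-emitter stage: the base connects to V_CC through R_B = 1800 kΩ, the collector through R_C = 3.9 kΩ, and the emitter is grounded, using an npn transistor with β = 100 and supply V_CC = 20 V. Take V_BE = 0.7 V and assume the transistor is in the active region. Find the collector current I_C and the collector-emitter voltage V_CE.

Base loop: V_CC = I_B·R_B + V_BE, so I_B = (20 − 0.7)/1800 kΩ = 0.0107 mA.
In the active region I_C = β·I_B = 100 × 0.0107 = 1.07 mA.
Collector loop: V_CE = V_CC − I_C·R_C = 20 − 1.07×3.9 = 15.8 V.
Since V_CE = 15.8 V > V_CE(sat) ≈ 0.2 V, the transistor is in the active region as assumed.

I_C ≈ 1.1 mA, V_CE ≈ 16 V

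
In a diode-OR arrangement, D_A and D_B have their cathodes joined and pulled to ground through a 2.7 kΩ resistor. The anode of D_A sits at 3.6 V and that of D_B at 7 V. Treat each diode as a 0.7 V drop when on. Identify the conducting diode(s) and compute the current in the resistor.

Assume both conduct. Then node N would need to be at both 3.6−0.7 = 2.9 V and 7−0.7 = 6.3 V, which is impossible.
Assume only D_B conducts: V_N = 7 − 0.7 = 6.3 V, so I_R = 6.3/2.7 = 2.33 mA.
Check D_A: its anode-to-cathode voltage is 3.6 − 6.3 = -2.7 V < 0.7 V, so it is off. The assumption is consistent.

Only D_B conducts; I_R ≈ 2.3 mA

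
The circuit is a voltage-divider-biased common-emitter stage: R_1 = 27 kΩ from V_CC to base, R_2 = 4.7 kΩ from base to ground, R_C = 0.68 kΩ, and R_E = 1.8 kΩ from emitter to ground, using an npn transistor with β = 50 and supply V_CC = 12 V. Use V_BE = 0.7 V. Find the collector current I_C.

Thevenize the base divider: V_Th = V_CC·R_2/(R_1+R_2) = 12×4.7/31.7 = 1.78 V, R_Th = R_1‖R_2 = 4 kΩ.
Base-emitter loop: V_Th = I_B·R_Th + V_BE + (β+1)I_B·R_E, so I_B = (1.78 − 0.7) / (4 + 51×1.8) = 0.0113 mA.
I_C = β·I_B = 50×0.0113 = 0.563 mA, and I_E = (β+1)I_B = 0.574 mA.
V_CE = V_CC − I_C·R_C − I_E·R_E = 12 − 0.563×0.68 − 0.574×1.8 = 10.6 V.
V_CE = 10.6 V > 0.2 V confirms active-region operation.

I_C ≈ 0.56 mA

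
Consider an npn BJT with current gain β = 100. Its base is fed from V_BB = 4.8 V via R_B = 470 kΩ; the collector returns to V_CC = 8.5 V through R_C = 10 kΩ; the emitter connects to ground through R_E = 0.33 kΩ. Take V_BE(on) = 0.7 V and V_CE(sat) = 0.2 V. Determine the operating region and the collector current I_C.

saturation; I_C ≈ 0.8 mA

Assume active: I_B = (4.8 − 0.7)/(470 + 101×0.33) = 0.00815 mA, I_C = β·I_B = 0.815 mA.
Then V_CE = 8.5 − 0.815×10 − 0.823×0.33 = 0.0828 V < 0.2 V — the active assumption fails.
Re-solve with V_CE = 0.2 V. KCL at the emitter: V_E/R_E = (V_BB−0.7−V_E)/R_B + (V_CC−0.2−V_E)/R_C, giving V_E = 0.268 V.
I_C = (V_CC − 0.2 − V_E)/R_C = (8.3 − 0.268)/10 = 0.803 mA.
Check: I_B = (4.1 − 0.268)/470 = 0.00815 mA, and β·I_B = 0.815 mA > I_C, confirming saturation.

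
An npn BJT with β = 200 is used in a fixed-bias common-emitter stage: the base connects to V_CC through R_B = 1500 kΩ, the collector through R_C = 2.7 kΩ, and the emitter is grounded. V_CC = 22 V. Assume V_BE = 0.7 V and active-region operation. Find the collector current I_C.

I_C ≈ 2.8 mA

Base loop: V_CC = I_B·R_B + V_BE, so I_B = (22 − 0.7)/1500 kΩ = 0.0142 mA.
In the active region I_C = β·I_B = 200 × 0.0142 = 2.84 mA.
Collector loop: V_CE = V_CC − I_C·R_C = 22 − 2.84×2.7 = 14.3 V.
Since V_CE = 14.3 V > V_CE(sat) ≈ 0.2 V, the transistor is in the active region as assumed.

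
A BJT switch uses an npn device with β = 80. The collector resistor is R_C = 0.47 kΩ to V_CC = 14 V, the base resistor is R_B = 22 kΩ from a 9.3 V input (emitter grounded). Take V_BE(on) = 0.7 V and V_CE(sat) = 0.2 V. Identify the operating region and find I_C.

Assume active: I_B = (9.3 − 0.7)/22 = 0.391 mA, giving I_C = β·I_B = 31.3 mA.
But then V_CE = 14 − 31.3×0.47 = -0.698 V < V_CE(sat) = 0.2 V — impossible in the active region.
So the transistor is saturated. With V_CE = 0.2 V, I_C = (V_CC − 0.2)/R_C = 13.8/0.47 = 29.4 mA.
Check: β·I_B = 31.3 mA > I_C = 29.4 mA, confirming saturation.

saturation; I_C ≈ 29 mA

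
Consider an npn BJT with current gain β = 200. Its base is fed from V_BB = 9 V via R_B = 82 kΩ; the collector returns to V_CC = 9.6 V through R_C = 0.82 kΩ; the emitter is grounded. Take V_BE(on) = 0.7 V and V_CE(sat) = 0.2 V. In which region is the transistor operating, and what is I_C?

Assume active: I_B = (9 − 0.7)/82 = 0.101 mA, giving I_C = β·I_B = 20.2 mA.
But then V_CE = 9.6 − 20.2×0.82 = -7 V < V_CE(sat) = 0.2 V — impossible in the active region.
So the transistor is saturated. With V_CE = 0.2 V, I_C = (V_CC − 0.2)/R_C = 9.4/0.82 = 11.5 mA.
Check: β·I_B = 20.2 mA > I_C = 11.5 mA, confirming saturation.

saturation; I_C ≈ 11 mA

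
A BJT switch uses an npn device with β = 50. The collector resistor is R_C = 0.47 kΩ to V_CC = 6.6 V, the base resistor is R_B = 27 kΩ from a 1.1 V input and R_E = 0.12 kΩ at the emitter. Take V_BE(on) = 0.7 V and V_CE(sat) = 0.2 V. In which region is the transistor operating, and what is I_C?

Assume active. Base-emitter loop: I_B = (V_BB − V_BE)/(R_B + (β+1)R_E) = (1.1 − 0.7)/(27 + 51×0.12) = 0.0121 mA.
I_C = β·I_B = 50×0.0121 = 0.604 mA.
V_CE = V_CC − I_C·R_C − I_E·R_E = 6.6 − 0.604×0.47 − 0.616×0.12 = 6.24 V > V_CE(sat), so the active-region assumption holds.

active; I_C ≈ 0.6 mA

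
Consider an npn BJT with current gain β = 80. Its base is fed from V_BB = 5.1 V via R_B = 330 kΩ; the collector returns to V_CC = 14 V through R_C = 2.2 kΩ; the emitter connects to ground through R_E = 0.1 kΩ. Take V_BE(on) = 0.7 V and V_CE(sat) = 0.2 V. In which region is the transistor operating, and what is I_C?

active; I_C ≈ 1 mA

Assume active. Base-emitter loop: I_B = (V_BB − V_BE)/(R_B + (β+1)R_E) = (5.1 − 0.7)/(330 + 81×0.1) = 0.013 mA.
I_C = β·I_B = 80×0.013 = 1.04 mA.
V_CE = V_CC − I_C·R_C − I_E·R_E = 14 − 1.04×2.2 − 1.05×0.1 = 11.6 V > V_CE(sat), so the active-region assumption holds.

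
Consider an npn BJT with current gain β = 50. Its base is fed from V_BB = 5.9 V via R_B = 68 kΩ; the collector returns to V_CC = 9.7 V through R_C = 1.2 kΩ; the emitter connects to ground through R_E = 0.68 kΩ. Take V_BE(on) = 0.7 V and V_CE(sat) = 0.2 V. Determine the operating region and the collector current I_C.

Assume active. Base-emitter loop: I_B = (V_BB − V_BE)/(R_B + (β+1)R_E) = (5.9 − 0.7)/(68 + 51×0.68) = 0.0506 mA.
I_C = β·I_B = 50×0.0506 = 2.53 mA.
V_CE = V_CC − I_C·R_C − I_E·R_E = 9.7 − 2.53×1.2 − 2.58×0.68 = 4.91 V > V_CE(sat), so the active-region assumption holds.

active; I_C ≈ 2.5 mA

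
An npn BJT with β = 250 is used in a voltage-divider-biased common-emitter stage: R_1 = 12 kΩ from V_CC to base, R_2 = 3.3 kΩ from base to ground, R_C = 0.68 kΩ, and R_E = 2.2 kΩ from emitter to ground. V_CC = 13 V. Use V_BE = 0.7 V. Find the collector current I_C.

Thevenize the base divider: V_Th = V_CC·R_2/(R_1+R_2) = 13×3.3/15.3 = 2.8 V, R_Th = R_1‖R_2 = 2.59 kΩ.
Base-emitter loop: V_Th = I_B·R_Th + V_BE + (β+1)I_B·R_E, so I_B = (2.8 − 0.7) / (2.59 + 251×2.2) = 0.00379 mA.
I_C = β·I_B = 250×0.00379 = 0.948 mA, and I_E = (β+1)I_B = 0.952 mA.
V_CE = V_CC − I_C·R_C − I_E·R_E = 13 − 0.948×0.68 − 0.952×2.2 = 10.3 V.
V_CE = 10.3 V > 0.2 V confirms active-region operation.

I_C ≈ 0.95 mA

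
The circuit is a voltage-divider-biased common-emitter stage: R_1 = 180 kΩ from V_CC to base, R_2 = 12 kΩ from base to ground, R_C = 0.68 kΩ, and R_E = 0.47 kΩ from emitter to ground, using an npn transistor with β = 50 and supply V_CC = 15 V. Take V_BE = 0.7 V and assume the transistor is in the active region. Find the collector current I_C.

I_C ≈ 0.34 mA

Thevenize the base divider: V_Th = V_CC·R_2/(R_1+R_2) = 15×12/192 = 0.938 V, R_Th = R_1‖R_2 = 11.2 kΩ.
Base-emitter loop: V_Th = I_B·R_Th + V_BE + (β+1)I_B·R_E, so I_B = (0.938 − 0.7) / (11.2 + 51×0.47) = 0.00674 mA.
I_C = β·I_B = 50×0.00674 = 0.337 mA, and I_E = (β+1)I_B = 0.344 mA.
V_CE = V_CC − I_C·R_C − I_E·R_E = 15 − 0.337×0.68 − 0.344×0.47 = 14.6 V.
V_CE = 14.6 V > 0.2 V confirms active-region operation.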